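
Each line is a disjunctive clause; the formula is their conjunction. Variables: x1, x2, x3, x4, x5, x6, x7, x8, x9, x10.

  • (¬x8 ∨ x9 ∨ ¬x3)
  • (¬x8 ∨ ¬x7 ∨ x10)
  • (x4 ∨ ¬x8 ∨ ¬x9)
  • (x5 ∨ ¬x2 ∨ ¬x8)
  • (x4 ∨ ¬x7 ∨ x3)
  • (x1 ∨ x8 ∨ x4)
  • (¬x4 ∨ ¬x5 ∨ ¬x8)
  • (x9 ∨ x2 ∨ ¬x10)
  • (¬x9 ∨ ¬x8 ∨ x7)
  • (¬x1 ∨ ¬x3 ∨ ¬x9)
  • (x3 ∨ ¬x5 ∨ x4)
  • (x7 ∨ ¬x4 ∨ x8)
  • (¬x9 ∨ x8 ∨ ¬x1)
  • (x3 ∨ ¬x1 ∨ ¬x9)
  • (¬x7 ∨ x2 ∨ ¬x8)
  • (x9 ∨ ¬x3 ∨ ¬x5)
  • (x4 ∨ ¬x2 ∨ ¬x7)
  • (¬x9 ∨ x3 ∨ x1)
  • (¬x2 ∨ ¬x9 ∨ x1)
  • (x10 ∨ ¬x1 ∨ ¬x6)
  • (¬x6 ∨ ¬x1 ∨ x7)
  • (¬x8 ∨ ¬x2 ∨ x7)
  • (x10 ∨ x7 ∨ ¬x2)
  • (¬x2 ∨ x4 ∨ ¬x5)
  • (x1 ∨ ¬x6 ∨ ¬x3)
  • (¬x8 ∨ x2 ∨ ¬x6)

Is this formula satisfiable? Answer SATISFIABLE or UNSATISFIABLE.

SATISFIABLE

Set x1 = False and propagate.
Try x2 = True.
  then x9 is forced to False.
For the remaining variables, x3 = False, x4 = True, x5 = False, x6 = True, x7 = True, x8 = False, x10 = False works.
Every clause has at least one true literal under this assignment.
So x1=False, x2=True, x3=False, x4=True, x5=False, x6=True, x7=True, x8=False, x9=False, x10=False is a satisfying assignment.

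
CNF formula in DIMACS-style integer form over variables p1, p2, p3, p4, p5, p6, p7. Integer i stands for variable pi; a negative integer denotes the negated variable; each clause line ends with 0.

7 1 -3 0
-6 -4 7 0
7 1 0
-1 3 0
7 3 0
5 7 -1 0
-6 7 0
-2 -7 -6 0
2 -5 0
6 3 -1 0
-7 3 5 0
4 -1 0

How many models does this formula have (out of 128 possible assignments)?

Split on p7, then p1.
  p7=T, p1=T: remaining (p2,p3,p4,p5,p6) ∈ {(F,T,T,F,F); (F,T,T,F,T); (T,T,T,F,F); (T,T,T,T,F)} — 4.
  p7=T, p1=F: p4 free; 5 ways for (p2,p3,p5,p6) × 2^1 = 10.
  p7=F, p1=T: remaining (p2,p3,p4,p5,p6) ∈ {(T,T,T,T,F)} — 1.
  p7=F, p1=F: a clause becomes empty — 0.
Total: 4 + 10 + 1 + 0 = 15.

15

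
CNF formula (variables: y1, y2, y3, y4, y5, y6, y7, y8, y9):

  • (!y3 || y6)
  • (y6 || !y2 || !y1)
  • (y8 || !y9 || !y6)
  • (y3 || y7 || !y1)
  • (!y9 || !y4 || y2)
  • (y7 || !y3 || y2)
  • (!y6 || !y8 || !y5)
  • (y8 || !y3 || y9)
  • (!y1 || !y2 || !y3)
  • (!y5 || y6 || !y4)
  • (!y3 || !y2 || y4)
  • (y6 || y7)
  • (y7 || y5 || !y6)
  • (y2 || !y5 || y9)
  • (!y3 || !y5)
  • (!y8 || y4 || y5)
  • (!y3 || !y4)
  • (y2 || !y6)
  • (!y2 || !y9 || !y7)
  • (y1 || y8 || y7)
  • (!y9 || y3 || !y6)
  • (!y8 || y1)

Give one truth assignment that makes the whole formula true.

y1 = 1, y2 = 0, y3 = 0, y4 = 0, y5 = 0, y6 = 0, y7 = 1, y8 = 0, y9 = 1

Branch on y1: take y1 = True.
For the remaining variables, y2 = False, y3 = False, y4 = False, y5 = False, y6 = False, y7 = True, y8 = False, y9 = True works.
Every clause has at least one true literal under this assignment.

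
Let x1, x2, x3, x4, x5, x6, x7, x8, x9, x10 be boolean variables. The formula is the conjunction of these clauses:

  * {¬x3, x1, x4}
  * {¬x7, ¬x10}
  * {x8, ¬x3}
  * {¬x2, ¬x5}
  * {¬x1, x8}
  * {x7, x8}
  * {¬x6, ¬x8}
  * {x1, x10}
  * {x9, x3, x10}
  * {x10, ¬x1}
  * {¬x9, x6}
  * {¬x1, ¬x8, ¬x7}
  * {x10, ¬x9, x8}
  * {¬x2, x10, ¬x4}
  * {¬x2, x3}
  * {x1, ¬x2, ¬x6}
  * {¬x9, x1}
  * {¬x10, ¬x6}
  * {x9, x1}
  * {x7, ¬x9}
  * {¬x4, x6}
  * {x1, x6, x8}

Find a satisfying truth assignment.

x1 = True, x2 = False, x3 = True, x4 = False, x5 = False, x6 = False, x7 = False, x8 = True, x9 = False, x10 = True

x2 occurs only negated in the remaining clauses — set x2 = False.
x5 occurs only negated in the remaining clauses — set x5 = False.
Branch on x1: take x1 = True.
  then x8 is forced to True.
  then x6 is forced to False.
  then x10 is forced to True.
  then x7 is forced to False.
  then x9 is forced to False.
  then x4 is forced to False.
x3 is now unconstrained; take x3 = True.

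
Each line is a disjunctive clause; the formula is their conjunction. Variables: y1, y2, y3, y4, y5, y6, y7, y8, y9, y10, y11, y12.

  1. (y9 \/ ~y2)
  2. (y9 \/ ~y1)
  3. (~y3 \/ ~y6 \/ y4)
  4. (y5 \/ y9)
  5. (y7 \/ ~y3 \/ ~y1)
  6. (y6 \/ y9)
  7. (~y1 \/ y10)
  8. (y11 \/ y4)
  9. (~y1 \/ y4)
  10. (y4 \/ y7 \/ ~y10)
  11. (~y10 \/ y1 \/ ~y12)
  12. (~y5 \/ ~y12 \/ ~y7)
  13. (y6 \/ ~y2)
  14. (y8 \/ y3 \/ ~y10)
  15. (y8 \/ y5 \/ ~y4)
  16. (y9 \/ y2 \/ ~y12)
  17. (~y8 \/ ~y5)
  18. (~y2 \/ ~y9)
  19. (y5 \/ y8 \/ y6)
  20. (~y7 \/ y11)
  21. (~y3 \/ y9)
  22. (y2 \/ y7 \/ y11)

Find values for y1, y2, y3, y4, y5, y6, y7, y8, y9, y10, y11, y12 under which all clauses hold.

Pure literal: y11 appears only positively; assign y11 = True.
Pure literal: y12 appears only negated; assign y12 = False.
Branch on y1: take y1 = False.
The remaining clauses are satisfied by y2 = False, y3 = True, y4 = True, y5 = True, y6 = False, y7 = True, y8 = False, y9 = True, y10 = False.

y1=0, y2=0, y3=1, y4=1, y5=1, y6=0, y7=1, y8=0, y9=1, y10=0, y11=1, y12=0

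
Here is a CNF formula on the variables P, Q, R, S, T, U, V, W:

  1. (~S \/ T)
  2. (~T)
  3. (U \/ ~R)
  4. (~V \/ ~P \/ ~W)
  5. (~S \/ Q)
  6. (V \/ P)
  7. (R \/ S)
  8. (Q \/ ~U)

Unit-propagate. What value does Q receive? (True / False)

(~T) is a unit clause: T = False.
From (~S \/ T) and T = False: S = False.
(R \/ S) with S = False leaves only R, so R = True.
From (U \/ ~R) and R = True: U = True.
In (~U \/ Q), ~U is now false; Q must hold, so Q = True.

True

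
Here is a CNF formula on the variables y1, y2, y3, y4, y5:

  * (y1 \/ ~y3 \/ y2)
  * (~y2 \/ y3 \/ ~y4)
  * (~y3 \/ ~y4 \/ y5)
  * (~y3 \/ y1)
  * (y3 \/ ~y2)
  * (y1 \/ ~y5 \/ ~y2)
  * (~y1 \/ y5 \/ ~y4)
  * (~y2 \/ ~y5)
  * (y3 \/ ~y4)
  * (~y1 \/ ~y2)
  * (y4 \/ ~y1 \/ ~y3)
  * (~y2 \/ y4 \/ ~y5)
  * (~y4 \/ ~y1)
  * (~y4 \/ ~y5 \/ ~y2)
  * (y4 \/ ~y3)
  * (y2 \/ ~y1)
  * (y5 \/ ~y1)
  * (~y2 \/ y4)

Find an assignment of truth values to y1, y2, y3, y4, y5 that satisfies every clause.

y1=F  y2=F  y3=F  y4=F  y5=F

Check each clause:
  1. (~y3 \/ y1 \/ y2) — ~y3 is true.
  2. (~y4 \/ ~y2 \/ y3) — ~y4 is true.
  3. (y5 \/ ~y3 \/ ~y4) — ~y3 is true.
  4. (~y3 \/ y1) — ~y3 is true.
  5. (~y2 \/ y3) — ~y2 is true.
  6. (y1 \/ ~y5 \/ ~y2) — ~y5 is true.
  7. (y5 \/ ~y1 \/ ~y4) — ~y4 is true.
  8. (~y5 \/ ~y2) — ~y5 is true.
  9. (y3 \/ ~y4) — ~y4 is true.
  10. (~y1 \/ ~y2) — ~y1 is true.
  11. (~y3 \/ ~y1 \/ y4) — ~y3 is true.
  12. (~y5 \/ ~y2 \/ y4) — ~y5 is true.
  13. (~y4 \/ ~y1) — ~y4 is true.
  14. (~y2 \/ ~y4 \/ ~y5) — ~y5 is true.
  15. (~y3 \/ y4) — ~y3 is true.
  16. (~y1 \/ y2) — ~y1 is true.
  17. (~y1 \/ y5) — ~y1 is true.
  18. (~y2 \/ y4) — ~y2 is true.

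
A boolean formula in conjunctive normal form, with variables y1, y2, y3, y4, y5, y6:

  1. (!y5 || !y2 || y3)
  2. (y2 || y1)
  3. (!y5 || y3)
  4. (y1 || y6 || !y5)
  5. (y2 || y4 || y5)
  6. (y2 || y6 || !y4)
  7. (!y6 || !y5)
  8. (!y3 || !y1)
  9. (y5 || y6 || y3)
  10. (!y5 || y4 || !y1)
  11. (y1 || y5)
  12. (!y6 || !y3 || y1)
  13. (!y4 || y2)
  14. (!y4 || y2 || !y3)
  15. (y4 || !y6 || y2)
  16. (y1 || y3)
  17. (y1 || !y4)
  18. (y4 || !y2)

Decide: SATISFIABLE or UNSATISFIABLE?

Branch on y1: take y1 = True.
  then y3 is forced to False.
  then y5 is forced to False.
  then y6 is forced to True.
Branch on y2: take y2 = True.
  then y4 is forced to True.
So y1=T, y2=T, y3=F, y4=T, y5=F, y6=T is a satisfying assignment.

SATISFIABLE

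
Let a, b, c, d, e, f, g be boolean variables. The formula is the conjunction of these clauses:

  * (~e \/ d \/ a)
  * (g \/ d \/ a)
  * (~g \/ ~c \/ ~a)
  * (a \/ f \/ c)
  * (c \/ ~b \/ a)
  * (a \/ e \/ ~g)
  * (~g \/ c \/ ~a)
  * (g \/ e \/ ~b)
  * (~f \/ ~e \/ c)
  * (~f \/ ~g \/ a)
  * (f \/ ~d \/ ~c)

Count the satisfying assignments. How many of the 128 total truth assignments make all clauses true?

Split on a, then c.
  a=T, c=T: 9 of the 32 assignments to (b,d,e,f,g) work.
  a=T, c=F: d free; 4 ways for (b,e,f,g) × 2^1 = 8.
  a=F, c=T: remaining (b,d,e,f,g) ∈ {(F,T,F,T,F); (F,T,T,T,F); (T,T,T,T,F)} — 3.
  a=F, c=F: remaining (b,d,e,f,g) ∈ {(F,T,F,T,F)} — 1.
Total: 9 + 8 + 3 + 1 = 21.

21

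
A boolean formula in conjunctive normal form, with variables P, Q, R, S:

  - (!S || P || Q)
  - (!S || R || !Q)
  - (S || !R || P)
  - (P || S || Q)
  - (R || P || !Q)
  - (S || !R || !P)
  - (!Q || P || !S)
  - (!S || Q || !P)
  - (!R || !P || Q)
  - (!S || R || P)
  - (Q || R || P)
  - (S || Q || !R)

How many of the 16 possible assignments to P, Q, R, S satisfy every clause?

Satisfying assignments:
  P=T Q=F R=F S=F
  P=T Q=T R=F S=F
  P=T Q=T R=T S=T
That's 3 in total.

3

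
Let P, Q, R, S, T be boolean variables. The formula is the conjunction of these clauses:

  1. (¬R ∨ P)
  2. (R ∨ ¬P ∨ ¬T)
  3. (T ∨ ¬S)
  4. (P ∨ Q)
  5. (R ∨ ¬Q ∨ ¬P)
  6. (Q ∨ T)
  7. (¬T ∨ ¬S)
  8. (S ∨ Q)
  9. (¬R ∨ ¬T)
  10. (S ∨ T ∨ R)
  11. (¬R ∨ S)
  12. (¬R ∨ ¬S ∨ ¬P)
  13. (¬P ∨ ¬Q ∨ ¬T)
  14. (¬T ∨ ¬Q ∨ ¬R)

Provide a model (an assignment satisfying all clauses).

Set P = False and propagate.
  then R is forced to False.
  then Q is forced to True.
Try S = False.
  then T is forced to True.

P=F, Q=T, R=F, S=F, T=T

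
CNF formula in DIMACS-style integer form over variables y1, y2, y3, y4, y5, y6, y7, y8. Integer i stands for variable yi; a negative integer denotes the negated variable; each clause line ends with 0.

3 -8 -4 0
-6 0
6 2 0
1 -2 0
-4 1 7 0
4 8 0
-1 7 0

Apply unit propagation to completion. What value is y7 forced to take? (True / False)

True

(!y6) stands alone — y6 = False.
(y2 || y6) with y6 = False leaves only y2, so y2 = True.
From (!y2 || y1) and y2 = True: y1 = True.
In (y7 || !y1), !y1 is now false; y7 must hold, so y7 = True.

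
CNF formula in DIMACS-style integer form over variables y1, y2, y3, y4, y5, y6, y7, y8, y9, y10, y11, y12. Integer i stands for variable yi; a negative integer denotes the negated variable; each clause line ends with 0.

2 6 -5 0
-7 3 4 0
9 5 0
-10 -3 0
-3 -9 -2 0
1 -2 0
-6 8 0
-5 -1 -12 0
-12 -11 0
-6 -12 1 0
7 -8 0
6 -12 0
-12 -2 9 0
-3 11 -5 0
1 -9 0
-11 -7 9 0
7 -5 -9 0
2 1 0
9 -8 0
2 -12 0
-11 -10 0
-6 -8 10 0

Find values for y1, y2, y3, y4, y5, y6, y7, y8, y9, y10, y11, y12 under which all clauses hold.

y1=T, y2=T, y3=F, y4=T, y5=F, y6=F, y7=F, y8=F, y9=T, y10=F, y11=F, y12=F

Pure literal: y4 appears only positively; assign y4 = True.
y12 occurs only negated in the remaining clauses — set y12 = False.
Branch on y1: take y1 = True.
Set y2 = True and propagate.
Branch on y3: take y3 = False.
For the remaining variables, y5 = False, y6 = False, y7 = False, y8 = False, y9 = True, y10 = False, y11 = False works.
Check each clause:
  1. (y2 OR y6 OR NOT y5) — y2 is true.
  2. (y4 OR y3 OR NOT y7) — NOT y7 is true.
  3. (y5 OR y9) — y9 is true.
  4. (NOT y10 OR NOT y3) — NOT y3 is true.
  5. (NOT y2 OR NOT y9 OR NOT y3) — NOT y3 is true.
  6. (NOT y2 OR y1) — y1 is true.
  7. (NOT y6 OR y8) — NOT y6 is true.
  8. (NOT y1 OR NOT y5 OR NOT y12) — NOT y5 is true.
  9. (NOT y11 OR NOT y12) — NOT y12 is true.
  10. (y1 OR NOT y6 OR NOT y12) — y1 is true.
  11. (NOT y8 OR y7) — NOT y8 is true.
  12. (y6 OR NOT y12) — NOT y12 is true.
  13. (y9 OR NOT y2 OR NOT y12) — y9 is true.
  14. (y11 OR NOT y3 OR NOT y5) — NOT y3 is true.
  15. (y1 OR NOT y9) — y1 is true.
  16. (y9 OR NOT y7 OR NOT y11) — y9 is true.
  17. (NOT y5 OR y7 OR NOT y9) — NOT y5 is true.
  18. (y1 OR y2) — y1 is true.
  19. (NOT y8 OR y9) — NOT y8 is true.
  20. (y2 OR NOT y12) — y2 is true.
  21. (NOT y10 OR NOT y11) — NOT y11 is true.
  22. (NOT y8 OR NOT y6 OR y10) — NOT y8 is true.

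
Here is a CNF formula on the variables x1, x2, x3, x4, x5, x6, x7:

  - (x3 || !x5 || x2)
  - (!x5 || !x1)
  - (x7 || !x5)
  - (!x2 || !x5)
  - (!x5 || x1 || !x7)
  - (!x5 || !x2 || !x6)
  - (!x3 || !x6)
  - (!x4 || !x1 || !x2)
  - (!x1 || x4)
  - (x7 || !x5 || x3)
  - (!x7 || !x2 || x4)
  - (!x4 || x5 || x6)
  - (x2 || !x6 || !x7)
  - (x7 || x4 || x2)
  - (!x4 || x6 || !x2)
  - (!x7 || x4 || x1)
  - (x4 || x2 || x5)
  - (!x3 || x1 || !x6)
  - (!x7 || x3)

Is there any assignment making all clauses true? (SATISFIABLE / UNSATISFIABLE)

SATISFIABLE

Try x1 = False.
Try x2 = True.
  then x5 is forced to False.
Try x3 = False.
  then x7 is forced to False.
For the remaining variables, x4 = False, x6 = True works.
Every clause has at least one true literal under this assignment.
So x1=0, x2=1, x3=0, x4=0, x5=0, x6=1, x7=0 is a satisfying assignment.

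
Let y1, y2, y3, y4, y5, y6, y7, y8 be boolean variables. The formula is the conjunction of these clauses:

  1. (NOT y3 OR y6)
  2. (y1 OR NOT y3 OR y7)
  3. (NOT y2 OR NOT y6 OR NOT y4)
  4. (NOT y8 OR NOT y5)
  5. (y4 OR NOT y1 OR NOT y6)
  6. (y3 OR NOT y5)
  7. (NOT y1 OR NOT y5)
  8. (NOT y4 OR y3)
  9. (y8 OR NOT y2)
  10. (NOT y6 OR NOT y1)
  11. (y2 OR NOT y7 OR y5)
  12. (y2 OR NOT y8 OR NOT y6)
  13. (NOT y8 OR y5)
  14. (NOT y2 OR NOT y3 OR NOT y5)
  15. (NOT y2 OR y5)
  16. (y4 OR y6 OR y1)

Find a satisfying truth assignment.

y1 = 0, y2 = 0, y3 = 0, y4 = 0, y5 = 0, y6 = 1, y7 = 0, y8 = 0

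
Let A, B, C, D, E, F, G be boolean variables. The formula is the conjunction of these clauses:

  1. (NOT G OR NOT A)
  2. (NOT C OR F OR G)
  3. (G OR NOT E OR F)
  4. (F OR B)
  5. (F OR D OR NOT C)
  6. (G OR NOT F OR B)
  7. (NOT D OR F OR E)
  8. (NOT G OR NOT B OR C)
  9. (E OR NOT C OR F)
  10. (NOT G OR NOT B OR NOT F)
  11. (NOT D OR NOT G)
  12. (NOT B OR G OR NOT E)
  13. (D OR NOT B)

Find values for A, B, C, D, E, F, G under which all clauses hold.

A=F, B=F, C=T, D=F, E=F, F=T, G=T

A occurs only negated in the remaining clauses — set A = False.
Try B = False.
  then F is forced to True.
  then G is forced to True.
  then D is forced to False.
C, E are now unconstrained; take C = True, E = False.
Check each clause:
  1. (NOT G OR NOT A) — NOT A is true.
  2. (F OR G OR NOT C) — F is true.
  3. (F OR NOT E OR G) — NOT E is true.
  4. (F OR B) — F is true.
  5. (F OR NOT C OR D) — F is true.
  6. (NOT F OR B OR G) — G is true.
  7. (E OR NOT D OR F) — NOT D is true.
  8. (C OR NOT G OR NOT B) — C is true.
  9. (E OR NOT C OR F) — F is true.
  10. (NOT B OR NOT F OR NOT G) — NOT B is true.
  11. (NOT D OR NOT G) — NOT D is true.
  12. (NOT B OR NOT E OR G) — NOT E is true.
  13. (D OR NOT B) — NOT B is true.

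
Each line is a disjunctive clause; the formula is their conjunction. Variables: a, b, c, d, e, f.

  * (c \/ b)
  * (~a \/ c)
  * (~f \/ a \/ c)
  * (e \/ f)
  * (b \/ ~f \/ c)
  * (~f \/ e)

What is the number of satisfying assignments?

Case analysis on c and f:
  c=T, f=T: forces e=T; a, b, d free → 2^3 = 8.
  c=T, f=F: forces e=T; a, b, d free → 2^3 = 8.
  c=F, f=T: a clause becomes empty — 0.
  c=F, f=F: remaining (a,b,d,e) ∈ {(F,T,F,T); (F,T,T,T)} — 2.
Total: 8 + 8 + 0 + 2 = 18.

18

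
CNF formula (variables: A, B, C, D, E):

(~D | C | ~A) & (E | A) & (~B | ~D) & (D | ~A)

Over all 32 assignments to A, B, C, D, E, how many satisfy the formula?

8

Case analysis on A and D:
  A=T, D=T: remaining (B,C,E) ∈ {(F,T,F); (F,T,T)} — 2.
  A=T, D=F: a clause becomes empty — 0.
  A=F, D=T: remaining (B,C,E) ∈ {(F,F,T); (F,T,T)} — 2.
  A=F, D=F: remaining (B,C,E) ∈ {(F,F,T); (F,T,T); (T,F,T); (T,T,T)} — 4.
Total: 2 + 0 + 2 + 4 = 8.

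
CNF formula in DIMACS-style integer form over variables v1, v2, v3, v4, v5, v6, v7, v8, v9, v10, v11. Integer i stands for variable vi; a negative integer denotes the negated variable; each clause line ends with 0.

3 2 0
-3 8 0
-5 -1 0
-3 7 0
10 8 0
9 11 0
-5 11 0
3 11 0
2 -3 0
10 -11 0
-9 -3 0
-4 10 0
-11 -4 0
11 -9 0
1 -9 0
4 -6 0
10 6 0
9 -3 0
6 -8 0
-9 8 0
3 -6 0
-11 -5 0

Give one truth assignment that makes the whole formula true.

v1=False, v2=True, v3=False, v4=False, v5=False, v6=False, v7=True, v8=False, v9=False, v10=True, v11=True

Pure literal: v2 appears only positively; assign v2 = True.
v5 occurs only negated in the remaining clauses — set v5 = False.
Try v1 = False.
  then v9 is forced to False.
  then v11 is forced to True.
  then v10 is forced to True.
  then v4 is forced to False.
  then v6 is forced to False.
  then v3 is forced to False.
  then v8 is forced to False.
v7 is now unconstrained; take v7 = True.
Every clause has at least one true literal under this assignment.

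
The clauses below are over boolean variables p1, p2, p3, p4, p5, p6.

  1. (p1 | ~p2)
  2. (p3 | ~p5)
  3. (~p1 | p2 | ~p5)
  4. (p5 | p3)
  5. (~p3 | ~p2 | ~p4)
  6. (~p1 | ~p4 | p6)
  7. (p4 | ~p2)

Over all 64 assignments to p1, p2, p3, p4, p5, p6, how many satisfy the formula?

11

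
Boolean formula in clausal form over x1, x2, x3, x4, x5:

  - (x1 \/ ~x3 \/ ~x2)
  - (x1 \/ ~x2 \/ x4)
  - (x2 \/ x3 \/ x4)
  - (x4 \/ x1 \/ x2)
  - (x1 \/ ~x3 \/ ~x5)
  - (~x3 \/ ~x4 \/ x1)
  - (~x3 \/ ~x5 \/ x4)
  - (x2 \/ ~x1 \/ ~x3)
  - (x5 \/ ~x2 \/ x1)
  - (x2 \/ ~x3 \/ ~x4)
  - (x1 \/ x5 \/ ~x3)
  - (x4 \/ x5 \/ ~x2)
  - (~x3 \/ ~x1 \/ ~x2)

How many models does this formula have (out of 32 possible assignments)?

Split on x1, then x2.
  x1=T, x2=T: remaining (x3,x4,x5) ∈ {(F,F,T); (F,T,F); (F,T,T)} — 3.
  x1=T, x2=F: remaining (x3,x4,x5) ∈ {(F,T,F); (F,T,T)} — 2.
  x1=F, x2=T: remaining (x3,x4,x5) ∈ {(F,T,T)} — 1.
  x1=F, x2=F: remaining (x3,x4,x5) ∈ {(F,T,F); (F,T,T)} — 2.
Total: 3 + 2 + 1 + 2 = 8.

8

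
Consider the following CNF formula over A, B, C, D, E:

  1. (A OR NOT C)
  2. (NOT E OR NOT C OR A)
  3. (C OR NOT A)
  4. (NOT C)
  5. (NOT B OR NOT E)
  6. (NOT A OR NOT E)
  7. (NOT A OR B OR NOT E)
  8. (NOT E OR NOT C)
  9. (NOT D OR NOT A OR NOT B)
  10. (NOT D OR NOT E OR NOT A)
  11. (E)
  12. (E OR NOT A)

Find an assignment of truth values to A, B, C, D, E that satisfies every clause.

A = False  B = False  C = False  D = True  E = True

Check each clause:
  1. (NOT C OR A) — NOT C is true.
  2. (NOT C OR A OR NOT E) — NOT C is true.
  3. (NOT A OR C) — NOT A is true.
  4. (NOT C) — NOT C is true.
  5. (NOT B OR NOT E) — NOT B is true.
  6. (NOT A OR NOT E) — NOT A is true.
  7. (NOT E OR B OR NOT A) — NOT A is true.
  8. (NOT C OR NOT E) — NOT C is true.
  9. (NOT D OR NOT A OR NOT B) — NOT B is true.
  10. (NOT D OR NOT E OR NOT A) — NOT A is true.
  11. (E) — E is true.
  12. (NOT A OR E) — E is true.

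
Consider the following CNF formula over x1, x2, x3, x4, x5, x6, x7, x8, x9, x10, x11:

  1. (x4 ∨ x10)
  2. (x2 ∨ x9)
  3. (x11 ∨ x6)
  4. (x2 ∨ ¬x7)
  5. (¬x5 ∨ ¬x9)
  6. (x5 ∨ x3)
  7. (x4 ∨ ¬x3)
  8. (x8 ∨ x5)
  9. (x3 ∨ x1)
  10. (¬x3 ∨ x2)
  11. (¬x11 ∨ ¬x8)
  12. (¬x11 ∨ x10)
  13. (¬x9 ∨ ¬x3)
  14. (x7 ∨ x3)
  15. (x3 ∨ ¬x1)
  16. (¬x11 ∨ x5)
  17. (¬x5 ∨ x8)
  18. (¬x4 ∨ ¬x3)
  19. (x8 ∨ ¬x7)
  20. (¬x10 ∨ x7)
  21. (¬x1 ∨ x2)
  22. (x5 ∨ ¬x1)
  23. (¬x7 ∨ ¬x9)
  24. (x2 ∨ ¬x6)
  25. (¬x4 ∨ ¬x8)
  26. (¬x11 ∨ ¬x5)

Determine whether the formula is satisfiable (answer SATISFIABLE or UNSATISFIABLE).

UNSATISFIABLE

x3 = True:
  propagation gives x4=True; an empty clause results — contradiction.
x3 = False:
  propagation gives x5=True, x9=False, x2=True, x1=True; an empty clause results — contradiction.
Every branch closes, so no satisfying assignment exists.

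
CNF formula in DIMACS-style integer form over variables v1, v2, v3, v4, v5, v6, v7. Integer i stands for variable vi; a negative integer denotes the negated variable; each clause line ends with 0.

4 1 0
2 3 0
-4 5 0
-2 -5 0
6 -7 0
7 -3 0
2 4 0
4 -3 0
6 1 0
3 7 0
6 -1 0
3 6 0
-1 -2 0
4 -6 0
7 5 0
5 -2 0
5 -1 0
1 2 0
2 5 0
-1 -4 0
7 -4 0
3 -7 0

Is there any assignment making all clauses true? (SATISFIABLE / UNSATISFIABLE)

v1 = True:
  propagation gives v6=True, v2=False, v3=True, v7=True; an empty clause results — contradiction.
v1 = False:
  propagation gives v4=True, v5=True, v2=False; an empty clause results — contradiction.
Every branch closes, so no satisfying assignment exists.

UNSATISFIABLE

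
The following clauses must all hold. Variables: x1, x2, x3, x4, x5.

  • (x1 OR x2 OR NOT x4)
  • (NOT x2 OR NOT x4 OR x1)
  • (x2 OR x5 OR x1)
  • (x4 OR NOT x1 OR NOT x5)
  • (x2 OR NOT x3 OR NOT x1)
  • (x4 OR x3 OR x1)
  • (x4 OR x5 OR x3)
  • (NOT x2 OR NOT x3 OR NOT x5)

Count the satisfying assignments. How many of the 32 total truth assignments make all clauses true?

8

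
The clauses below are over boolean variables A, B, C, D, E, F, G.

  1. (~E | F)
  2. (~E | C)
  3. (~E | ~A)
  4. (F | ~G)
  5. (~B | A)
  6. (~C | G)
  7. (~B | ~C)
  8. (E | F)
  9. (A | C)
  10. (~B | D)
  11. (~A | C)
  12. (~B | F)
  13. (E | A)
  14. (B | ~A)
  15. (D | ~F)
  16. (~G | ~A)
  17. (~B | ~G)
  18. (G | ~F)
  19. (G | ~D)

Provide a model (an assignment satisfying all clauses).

A=False  B=False  C=True  D=True  E=True  F=True  G=True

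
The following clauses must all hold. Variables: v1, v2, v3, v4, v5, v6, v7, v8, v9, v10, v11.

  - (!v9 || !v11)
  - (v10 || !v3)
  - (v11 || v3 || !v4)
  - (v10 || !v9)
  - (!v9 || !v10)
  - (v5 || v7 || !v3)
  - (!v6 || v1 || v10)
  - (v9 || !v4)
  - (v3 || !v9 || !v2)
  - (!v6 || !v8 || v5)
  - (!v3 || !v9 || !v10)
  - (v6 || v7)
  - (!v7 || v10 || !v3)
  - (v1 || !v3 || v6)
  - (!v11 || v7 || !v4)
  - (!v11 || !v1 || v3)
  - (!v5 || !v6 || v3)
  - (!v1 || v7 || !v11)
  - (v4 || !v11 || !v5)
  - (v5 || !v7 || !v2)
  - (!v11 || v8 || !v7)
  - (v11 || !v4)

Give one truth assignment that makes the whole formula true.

v1 = True  v2 = True  v3 = False  v4 = False  v5 = True  v6 = False  v7 = True  v8 = False  v9 = False  v10 = True  v11 = False

Try v1 = True.
For the remaining variables, v2 = True, v3 = False, v4 = False, v5 = True, v6 = False, v7 = True, v8 = False, v9 = False, v10 = True, v11 = False works.
Every clause has at least one true literal under this assignment.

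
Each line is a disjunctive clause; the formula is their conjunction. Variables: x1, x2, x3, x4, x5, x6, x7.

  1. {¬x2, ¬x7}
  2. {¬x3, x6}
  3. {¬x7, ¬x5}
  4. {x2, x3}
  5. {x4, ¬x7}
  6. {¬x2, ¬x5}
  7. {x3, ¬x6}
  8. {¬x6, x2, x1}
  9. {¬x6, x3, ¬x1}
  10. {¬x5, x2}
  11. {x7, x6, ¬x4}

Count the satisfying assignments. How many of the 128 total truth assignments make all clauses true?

Split on x2, then x6.
  x2=T, x6=T: remaining (x1,x3,x4,x5,x7) ∈ {(F,T,F,F,F); (F,T,T,F,F); (T,T,F,F,F); (T,T,T,F,F)} — 4.
  x2=T, x6=F: remaining (x1,x3,x4,x5,x7) ∈ {(F,F,F,F,F); (T,F,F,F,F)} — 2.
  x2=F, x6=T: remaining (x1,x3,x4,x5,x7) ∈ {(T,T,F,F,F); (T,T,T,F,F); (T,T,T,F,T)} — 3.
  x2=F, x6=F: a clause becomes empty — 0.
Total: 4 + 2 + 3 + 0 = 9.

9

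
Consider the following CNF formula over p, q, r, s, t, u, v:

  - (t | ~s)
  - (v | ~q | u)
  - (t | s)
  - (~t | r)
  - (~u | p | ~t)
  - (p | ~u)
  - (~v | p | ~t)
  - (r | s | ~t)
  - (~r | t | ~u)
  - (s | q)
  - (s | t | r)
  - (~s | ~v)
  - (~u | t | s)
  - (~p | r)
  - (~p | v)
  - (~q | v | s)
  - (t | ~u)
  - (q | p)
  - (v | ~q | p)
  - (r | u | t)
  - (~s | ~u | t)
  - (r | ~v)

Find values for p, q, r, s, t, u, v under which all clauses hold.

Set p = True and propagate.
  then r is forced to True.
  then v is forced to True.
  then s is forced to False.
  then t is forced to True.
  then q is forced to True.
u is now unconstrained; take u = False.

p = True, q = True, r = True, s = False, t = True, u = False, v = True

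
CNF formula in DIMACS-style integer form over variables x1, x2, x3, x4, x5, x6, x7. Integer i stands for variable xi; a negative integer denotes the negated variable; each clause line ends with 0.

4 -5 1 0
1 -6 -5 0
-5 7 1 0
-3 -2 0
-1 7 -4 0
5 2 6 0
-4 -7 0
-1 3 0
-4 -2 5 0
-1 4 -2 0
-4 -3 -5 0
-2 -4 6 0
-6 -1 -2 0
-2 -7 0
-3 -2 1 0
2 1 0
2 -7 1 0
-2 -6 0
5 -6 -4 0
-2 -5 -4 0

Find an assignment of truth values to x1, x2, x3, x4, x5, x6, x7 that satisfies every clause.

Try x1 = True.
  then x3 is forced to True.
  then x2 is forced to False.
Branch on x4: take x4 = False.
The remaining clauses are satisfied by x5 = True, x6 = False, x7 = False.
Every clause has at least one true literal under this assignment.

x1=T, x2=F, x3=T, x4=F, x5=T, x6=F, x7=F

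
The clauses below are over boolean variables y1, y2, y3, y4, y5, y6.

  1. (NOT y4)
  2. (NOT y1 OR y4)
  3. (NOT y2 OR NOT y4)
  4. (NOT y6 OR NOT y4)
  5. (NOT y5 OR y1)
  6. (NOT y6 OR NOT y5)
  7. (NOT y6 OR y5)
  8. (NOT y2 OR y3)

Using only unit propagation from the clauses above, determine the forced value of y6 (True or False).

False

(NOT y4) is a unit clause: y4 = False.
(NOT y1 OR y4) with y4 = False leaves only NOT y1, so y1 = False.
In (y1 OR NOT y5), y1 is now false; NOT y5 must hold, so y5 = False.
From (NOT y6 OR y5) and y5 = False: y6 = False.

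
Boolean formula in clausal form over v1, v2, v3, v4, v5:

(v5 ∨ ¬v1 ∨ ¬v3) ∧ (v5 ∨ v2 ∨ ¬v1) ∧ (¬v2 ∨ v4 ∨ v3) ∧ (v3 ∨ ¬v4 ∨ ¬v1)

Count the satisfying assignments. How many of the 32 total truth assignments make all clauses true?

19

Case analysis on v1 and v3:
  v1=1, v3=1: remaining (v2,v4,v5) ∈ {(0,0,1); (0,1,1); (1,0,1); (1,1,1)} — 4.
  v1=1, v3=0: remaining (v2,v4,v5) ∈ {(0,0,1)} — 1.
  v1=0, v3=1: v2, v4, v5 free → 2^3 = 8.
  v1=0, v3=0: v5 free; 3 ways for (v2,v4) × 2^1 = 6.
Total: 4 + 1 + 8 + 6 = 19.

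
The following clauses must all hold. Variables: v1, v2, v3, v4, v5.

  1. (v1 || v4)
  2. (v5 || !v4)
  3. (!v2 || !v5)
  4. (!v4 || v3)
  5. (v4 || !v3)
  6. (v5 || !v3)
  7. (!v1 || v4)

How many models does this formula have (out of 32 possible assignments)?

2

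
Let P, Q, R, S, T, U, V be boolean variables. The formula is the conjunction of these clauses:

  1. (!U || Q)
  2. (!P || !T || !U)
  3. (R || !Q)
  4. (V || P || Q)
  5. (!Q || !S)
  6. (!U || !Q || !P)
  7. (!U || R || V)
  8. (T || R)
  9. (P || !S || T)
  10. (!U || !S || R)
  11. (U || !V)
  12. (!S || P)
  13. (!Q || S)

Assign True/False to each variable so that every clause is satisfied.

P=T, Q=F, R=T, S=T, T=T, U=F, V=F

Pure literal: R appears only positively; assign R = True.
Set P = True and propagate.
Branch on Q: take Q = False.
  then U is forced to False.
  then V is forced to False.
S, T are now unconstrained; take S = True, T = True.
Every clause has at least one true literal under this assignment.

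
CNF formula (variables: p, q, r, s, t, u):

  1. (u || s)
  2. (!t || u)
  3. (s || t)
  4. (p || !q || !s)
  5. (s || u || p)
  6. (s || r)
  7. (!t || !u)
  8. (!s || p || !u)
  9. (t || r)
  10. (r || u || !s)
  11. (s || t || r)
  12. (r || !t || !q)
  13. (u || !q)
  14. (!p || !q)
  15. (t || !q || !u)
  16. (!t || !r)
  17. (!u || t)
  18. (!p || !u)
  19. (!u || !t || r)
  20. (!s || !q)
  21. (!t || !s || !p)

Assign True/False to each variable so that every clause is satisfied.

q occurs only negated in the remaining clauses — set q = False.
Try p = True.
  then u is forced to False.
  then s is forced to True.
  then t is forced to False.
  then r is forced to True.

p = T  q = F  r = T  s = T  t = F  u = F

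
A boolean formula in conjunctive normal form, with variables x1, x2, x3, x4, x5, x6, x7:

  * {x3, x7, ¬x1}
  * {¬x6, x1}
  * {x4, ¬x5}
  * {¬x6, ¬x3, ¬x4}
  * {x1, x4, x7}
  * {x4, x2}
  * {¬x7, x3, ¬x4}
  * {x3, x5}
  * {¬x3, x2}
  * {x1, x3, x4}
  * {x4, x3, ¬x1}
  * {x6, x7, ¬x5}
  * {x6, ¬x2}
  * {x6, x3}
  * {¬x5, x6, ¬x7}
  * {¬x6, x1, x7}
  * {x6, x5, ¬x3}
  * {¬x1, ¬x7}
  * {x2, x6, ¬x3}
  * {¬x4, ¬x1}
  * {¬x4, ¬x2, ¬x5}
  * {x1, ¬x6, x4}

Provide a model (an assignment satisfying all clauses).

x1=True, x2=True, x3=True, x4=False, x5=False, x6=True, x7=False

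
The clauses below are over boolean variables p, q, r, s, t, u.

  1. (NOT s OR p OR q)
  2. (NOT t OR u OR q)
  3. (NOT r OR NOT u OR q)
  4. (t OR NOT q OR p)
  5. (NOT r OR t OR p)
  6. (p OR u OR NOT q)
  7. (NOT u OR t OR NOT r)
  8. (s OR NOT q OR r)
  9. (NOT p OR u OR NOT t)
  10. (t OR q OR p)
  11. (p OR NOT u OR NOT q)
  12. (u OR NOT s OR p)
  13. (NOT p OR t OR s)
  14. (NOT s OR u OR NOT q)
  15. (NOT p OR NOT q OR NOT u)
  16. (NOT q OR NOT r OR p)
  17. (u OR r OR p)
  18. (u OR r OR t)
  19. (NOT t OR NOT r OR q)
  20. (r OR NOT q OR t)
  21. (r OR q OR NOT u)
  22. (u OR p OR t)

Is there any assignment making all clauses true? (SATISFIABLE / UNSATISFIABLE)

SATISFIABLE

Set p = True and propagate.
Branch on q: take q = False.
Branch on r: take r = True.
  then u is forced to False.
  then t is forced to False.
  then s is forced to True.
Every clause has at least one true literal under this assignment.
So p = True, q = False, r = True, s = True, t = False, u = False is a satisfying assignment.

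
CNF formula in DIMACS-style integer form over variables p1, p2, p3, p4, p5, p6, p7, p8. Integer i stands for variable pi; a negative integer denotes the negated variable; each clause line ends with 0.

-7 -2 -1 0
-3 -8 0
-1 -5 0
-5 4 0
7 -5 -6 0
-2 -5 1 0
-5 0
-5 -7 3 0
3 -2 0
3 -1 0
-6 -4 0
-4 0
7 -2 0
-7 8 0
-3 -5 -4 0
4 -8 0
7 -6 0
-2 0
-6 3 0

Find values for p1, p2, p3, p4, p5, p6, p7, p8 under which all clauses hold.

p1 = 0, p2 = 0, p3 = 1, p4 = 0, p5 = 0, p6 = 0, p7 = 0, p8 = 0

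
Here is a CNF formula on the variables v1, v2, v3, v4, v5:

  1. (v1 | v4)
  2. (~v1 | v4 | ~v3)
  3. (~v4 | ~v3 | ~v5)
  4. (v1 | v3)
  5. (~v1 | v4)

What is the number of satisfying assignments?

The models are:
  v1=F v2=F v3=T v4=T v5=F
  v1=F v2=T v3=T v4=T v5=F
  v1=T v2=F v3=F v4=T v5=F
  v1=T v2=F v3=F v4=T v5=T
  v1=T v2=F v3=T v4=T v5=F
  v1=T v2=T v3=F v4=T v5=F
  v1=T v2=T v3=F v4=T v5=T
  v1=T v2=T v3=T v4=T v5=F
That's 8 in total.

8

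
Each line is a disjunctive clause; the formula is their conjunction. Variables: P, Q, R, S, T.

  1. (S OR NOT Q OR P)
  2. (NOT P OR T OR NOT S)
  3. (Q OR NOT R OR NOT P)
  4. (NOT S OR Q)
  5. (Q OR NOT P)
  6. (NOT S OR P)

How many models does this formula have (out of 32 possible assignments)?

10

Case analysis on P and Q:
  P=1, Q=1: R free; 3 ways for (S,T) × 2^1 = 6.
  P=1, Q=0: a clause becomes empty — 0.
  P=0, Q=1: a clause becomes empty — 0.
  P=0, Q=0: remaining (R,S,T) ∈ {(0,0,0); (0,0,1); (1,0,0); (1,0,1)} — 4.
Total: 6 + 0 + 0 + 4 = 10.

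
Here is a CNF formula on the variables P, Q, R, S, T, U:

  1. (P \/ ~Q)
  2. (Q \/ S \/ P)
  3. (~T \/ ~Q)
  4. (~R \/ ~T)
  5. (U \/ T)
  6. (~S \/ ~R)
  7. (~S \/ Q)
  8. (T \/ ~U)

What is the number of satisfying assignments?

The models are:
  P=1 Q=0 R=0 S=0 T=1 U=0
  P=1 Q=0 R=0 S=0 T=1 U=1
Count: 2.

2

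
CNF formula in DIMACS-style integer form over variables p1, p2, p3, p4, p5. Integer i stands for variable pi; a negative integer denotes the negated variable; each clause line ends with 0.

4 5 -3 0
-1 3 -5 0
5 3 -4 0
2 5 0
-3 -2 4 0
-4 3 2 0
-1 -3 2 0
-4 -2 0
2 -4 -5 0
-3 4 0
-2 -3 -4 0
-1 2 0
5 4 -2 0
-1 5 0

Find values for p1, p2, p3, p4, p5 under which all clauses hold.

p1=0  p2=1  p3=0  p4=0  p5=1

p1 occurs only negated in the remaining clauses — set p1 = False.
Try p2 = True.
  then p4 is forced to False.
  then p3 is forced to False.
  then p5 is forced to True.
Every clause has at least one true literal under this assignment.
Check each clause:
  1. (!p3 || p4 || p5) — !p3 is true.
  2. (p3 || !p1 || !p5) — !p1 is true.
  3. (p5 || p3 || !p4) — !p4 is true.
  4. (p5 || p2) — p2 is true.
  5. (!p3 || !p2 || p4) — !p3 is true.
  6. (!p4 || p3 || p2) — p2 is true.
  7. (p2 || !p3 || !p1) — p2 is true.
  8. (!p2 || !p4) — !p4 is true.
  9. (!p4 || p2 || !p5) — p2 is true.
  10. (!p3 || p4) — !p3 is true.
  11. (!p2 || !p4 || !p3) — !p4 is true.
  12. (p2 || !p1) — p2 is true.
  13. (p5 || p4 || !p2) — p5 is true.
  14. (p5 || !p1) — p5 is true.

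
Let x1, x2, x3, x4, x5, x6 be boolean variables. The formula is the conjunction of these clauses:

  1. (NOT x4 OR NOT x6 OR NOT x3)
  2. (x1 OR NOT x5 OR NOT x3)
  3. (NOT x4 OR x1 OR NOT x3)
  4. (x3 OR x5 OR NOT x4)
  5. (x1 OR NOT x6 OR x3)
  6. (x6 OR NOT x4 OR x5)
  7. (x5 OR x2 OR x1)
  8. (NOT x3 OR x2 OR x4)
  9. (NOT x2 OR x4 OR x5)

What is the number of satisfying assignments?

18

Case analysis on x3 and x4:
  x3=1, x4=1: remaining (x1,x2,x5,x6) ∈ {(1,0,1,0); (1,1,1,0)} — 2.
  x3=1, x4=0: remaining (x1,x2,x5,x6) ∈ {(1,1,1,0); (1,1,1,1)} — 2.
  x3=0, x4=1: x2 free; 3 ways for (x1,x5,x6) × 2^1 = 6.
  x3=0, x4=0: 8 of the 16 assignments to (x1,x2,x5,x6) work.
Total: 2 + 2 + 6 + 8 = 18.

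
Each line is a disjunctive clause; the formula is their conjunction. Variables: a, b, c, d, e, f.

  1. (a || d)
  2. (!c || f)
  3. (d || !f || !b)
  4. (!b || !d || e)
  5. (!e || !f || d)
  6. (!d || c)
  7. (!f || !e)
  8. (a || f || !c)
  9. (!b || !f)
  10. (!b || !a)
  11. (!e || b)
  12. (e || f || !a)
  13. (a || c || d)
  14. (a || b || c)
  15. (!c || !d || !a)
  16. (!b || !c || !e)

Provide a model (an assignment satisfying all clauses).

a=0, b=0, c=1, d=1, e=0, f=1

Check each clause:
  1. (a || d) — d is true.
  2. (f || !c) — f is true.
  3. (!b || !f || d) — d is true.
  4. (!b || e || !d) — !b is true.
  5. (!e || !f || d) — !e is true.
  6. (!d || c) — c is true.
  7. (!f || !e) — !e is true.
  8. (a || f || !c) — f is true.
  9. (!b || !f) — !b is true.
  10. (!b || !a) — !a is true.
  11. (b || !e) — !e is true.
  12. (!a || e || f) — f is true.
  13. (c || d || a) — c is true.
  14. (a || c || b) — c is true.
  15. (!c || !d || !a) — !a is true.
  16. (!b || !e || !c) — !e is true.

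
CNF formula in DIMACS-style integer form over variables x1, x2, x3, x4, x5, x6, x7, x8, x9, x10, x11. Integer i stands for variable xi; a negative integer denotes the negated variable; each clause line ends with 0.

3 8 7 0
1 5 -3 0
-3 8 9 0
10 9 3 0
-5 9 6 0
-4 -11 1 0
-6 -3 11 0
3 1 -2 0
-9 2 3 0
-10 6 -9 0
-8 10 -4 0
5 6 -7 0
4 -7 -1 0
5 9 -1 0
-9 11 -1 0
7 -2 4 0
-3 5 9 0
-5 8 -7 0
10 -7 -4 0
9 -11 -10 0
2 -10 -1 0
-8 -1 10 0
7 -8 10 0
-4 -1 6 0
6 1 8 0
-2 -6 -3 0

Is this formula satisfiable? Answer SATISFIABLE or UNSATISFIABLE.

Branch on x1: take x1 = False.
The remaining clauses are satisfied by x2 = True, x3 = True, x4 = False, x5 = True, x6 = False, x7 = True, x8 = True, x9 = True, x10 = False, x11 = True.
So x1=0, x2=1, x3=1, x4=0, x5=1, x6=0, x7=1, x8=1, x9=1, x10=0, x11=1 is a satisfying assignment.

SATISFIABLE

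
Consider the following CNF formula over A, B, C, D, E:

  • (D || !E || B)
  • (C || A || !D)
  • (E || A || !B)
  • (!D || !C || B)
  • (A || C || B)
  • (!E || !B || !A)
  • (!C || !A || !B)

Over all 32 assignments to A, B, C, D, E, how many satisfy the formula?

10

Split on B, then A.
  B=1, A=1: remaining (C,D,E) ∈ {(0,0,0); (0,1,0)} — 2.
  B=1, A=0: remaining (C,D,E) ∈ {(0,0,1); (1,0,1); (1,1,1)} — 3.
  B=0, A=1: remaining (C,D,E) ∈ {(0,0,0); (0,1,0); (0,1,1); (1,0,0)} — 4.
  B=0, A=0: remaining (C,D,E) ∈ {(1,0,0)} — 1.
Total: 2 + 3 + 4 + 1 = 10.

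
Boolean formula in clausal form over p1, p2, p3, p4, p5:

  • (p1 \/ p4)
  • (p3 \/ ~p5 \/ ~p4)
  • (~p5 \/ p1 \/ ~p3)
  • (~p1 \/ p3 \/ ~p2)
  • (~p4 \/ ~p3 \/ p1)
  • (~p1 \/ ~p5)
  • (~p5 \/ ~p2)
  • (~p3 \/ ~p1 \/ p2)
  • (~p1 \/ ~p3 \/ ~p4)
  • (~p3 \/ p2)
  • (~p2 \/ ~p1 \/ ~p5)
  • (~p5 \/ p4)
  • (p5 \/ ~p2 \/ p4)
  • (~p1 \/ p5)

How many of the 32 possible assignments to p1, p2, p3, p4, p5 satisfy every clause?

2

Satisfying assignments:
  p1=0 p2=0 p3=0 p4=1 p5=0
  p1=0 p2=1 p3=0 p4=1 p5=0
That's 2 in total.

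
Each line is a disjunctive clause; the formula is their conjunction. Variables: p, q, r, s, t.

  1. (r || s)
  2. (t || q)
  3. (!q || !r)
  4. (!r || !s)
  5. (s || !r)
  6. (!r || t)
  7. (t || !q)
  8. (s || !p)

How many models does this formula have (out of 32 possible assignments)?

The models are:
  p=F q=F r=F s=T t=T
  p=F q=T r=F s=T t=T
  p=T q=F r=F s=T t=T
  p=T q=T r=F s=T t=T
Count: 4.

4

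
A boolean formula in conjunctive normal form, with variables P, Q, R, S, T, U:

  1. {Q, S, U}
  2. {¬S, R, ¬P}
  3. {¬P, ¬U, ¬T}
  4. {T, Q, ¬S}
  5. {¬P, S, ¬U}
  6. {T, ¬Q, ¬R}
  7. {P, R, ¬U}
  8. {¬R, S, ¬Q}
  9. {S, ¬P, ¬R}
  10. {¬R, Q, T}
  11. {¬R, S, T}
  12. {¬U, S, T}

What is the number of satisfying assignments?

14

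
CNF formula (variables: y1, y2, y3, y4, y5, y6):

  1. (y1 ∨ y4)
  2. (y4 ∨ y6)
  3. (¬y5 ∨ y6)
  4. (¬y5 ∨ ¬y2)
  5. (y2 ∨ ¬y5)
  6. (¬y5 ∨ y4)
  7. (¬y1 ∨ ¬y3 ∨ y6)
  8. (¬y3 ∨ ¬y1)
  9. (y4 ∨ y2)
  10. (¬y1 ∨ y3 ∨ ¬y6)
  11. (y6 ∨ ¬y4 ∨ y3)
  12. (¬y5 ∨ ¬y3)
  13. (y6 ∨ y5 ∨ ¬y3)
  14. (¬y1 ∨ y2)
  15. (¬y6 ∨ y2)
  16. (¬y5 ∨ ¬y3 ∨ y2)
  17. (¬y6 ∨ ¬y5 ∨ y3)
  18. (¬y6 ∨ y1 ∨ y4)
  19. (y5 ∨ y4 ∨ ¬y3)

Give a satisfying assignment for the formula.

Set y1 = False and propagate.
  then y4 is forced to True.
For the remaining variables, y2 = True, y3 = False, y5 = False, y6 = True works.

y1=F, y2=T, y3=F, y4=T, y5=F, y6=T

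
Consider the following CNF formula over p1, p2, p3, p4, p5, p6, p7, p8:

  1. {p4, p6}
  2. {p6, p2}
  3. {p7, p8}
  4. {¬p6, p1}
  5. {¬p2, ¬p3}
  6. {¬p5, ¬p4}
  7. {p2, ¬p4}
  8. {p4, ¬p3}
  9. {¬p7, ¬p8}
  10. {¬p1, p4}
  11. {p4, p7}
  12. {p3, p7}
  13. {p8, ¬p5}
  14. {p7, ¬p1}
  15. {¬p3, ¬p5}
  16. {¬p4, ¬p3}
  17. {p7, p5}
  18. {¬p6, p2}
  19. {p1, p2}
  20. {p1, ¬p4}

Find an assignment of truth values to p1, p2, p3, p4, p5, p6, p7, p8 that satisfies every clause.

Set p1 = True and propagate.
  then p4 is forced to True.
  then p5 is forced to False.
  then p2 is forced to True.
  then p3 is forced to False.
  then p7 is forced to True.
  then p8 is forced to False.
p6 is now unconstrained; take p6 = True.

p1 = T, p2 = T, p3 = F, p4 = T, p5 = F, p6 = T, p7 = T, p8 = F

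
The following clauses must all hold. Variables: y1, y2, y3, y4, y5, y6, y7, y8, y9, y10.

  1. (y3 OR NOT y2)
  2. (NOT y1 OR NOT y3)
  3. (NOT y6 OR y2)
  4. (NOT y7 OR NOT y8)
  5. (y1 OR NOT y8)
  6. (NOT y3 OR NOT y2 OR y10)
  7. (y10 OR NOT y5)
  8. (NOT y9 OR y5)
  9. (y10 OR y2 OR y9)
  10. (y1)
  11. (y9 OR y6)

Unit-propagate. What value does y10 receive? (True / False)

True

Unit clause (y1) sets y1 = True.
(NOT y1 OR NOT y3) with y1 = True leaves only NOT y3, so y3 = False.
(y3 OR NOT y2) with y3 = False leaves only NOT y2, so y2 = False.
From (y2 OR NOT y6) and y2 = False: y6 = False.
From (y6 OR y9) and y6 = False: y9 = True.
From (NOT y9 OR y5) and y9 = True: y5 = True.
From (NOT y5 OR y10) and y5 = True: y10 = True.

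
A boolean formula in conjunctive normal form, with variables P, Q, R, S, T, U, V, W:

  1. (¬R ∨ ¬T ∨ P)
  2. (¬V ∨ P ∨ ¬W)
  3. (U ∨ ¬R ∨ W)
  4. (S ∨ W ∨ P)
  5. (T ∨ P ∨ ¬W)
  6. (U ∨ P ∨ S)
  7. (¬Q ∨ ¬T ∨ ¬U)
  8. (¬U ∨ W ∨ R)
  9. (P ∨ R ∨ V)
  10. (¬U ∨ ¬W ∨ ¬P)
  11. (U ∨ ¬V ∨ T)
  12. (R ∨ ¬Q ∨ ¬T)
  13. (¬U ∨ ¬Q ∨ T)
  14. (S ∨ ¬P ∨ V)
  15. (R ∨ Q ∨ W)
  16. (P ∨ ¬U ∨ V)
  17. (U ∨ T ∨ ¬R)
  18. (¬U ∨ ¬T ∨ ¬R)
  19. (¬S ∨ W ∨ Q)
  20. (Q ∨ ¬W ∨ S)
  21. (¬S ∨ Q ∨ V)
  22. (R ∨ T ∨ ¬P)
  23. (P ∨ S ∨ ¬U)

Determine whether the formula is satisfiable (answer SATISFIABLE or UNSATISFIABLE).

SATISFIABLE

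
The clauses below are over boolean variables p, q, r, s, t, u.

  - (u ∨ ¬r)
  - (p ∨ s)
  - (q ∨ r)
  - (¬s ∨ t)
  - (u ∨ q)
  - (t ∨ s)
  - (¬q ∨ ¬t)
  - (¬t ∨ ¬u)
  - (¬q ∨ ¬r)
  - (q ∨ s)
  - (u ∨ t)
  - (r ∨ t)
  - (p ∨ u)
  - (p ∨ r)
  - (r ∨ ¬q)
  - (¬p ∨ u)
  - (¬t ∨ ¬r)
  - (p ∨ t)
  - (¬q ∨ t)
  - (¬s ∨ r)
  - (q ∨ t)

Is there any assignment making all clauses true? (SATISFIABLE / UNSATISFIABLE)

t = True:
  propagation gives q=False, r=True; an empty clause results — contradiction.
t = False:
  propagation gives s=False; an empty clause results — contradiction.
Every branch closes, so no satisfying assignment exists.

UNSATISFIABLE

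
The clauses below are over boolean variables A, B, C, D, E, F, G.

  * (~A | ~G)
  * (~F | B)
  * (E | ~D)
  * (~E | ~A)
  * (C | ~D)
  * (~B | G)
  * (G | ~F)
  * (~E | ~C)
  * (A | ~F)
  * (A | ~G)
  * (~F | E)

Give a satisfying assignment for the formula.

A = F  B = F  C = F  D = F  E = T  F = F  G = F

Pure literal: D appears only negated; assign D = False.
F occurs only negated in the remaining clauses — set F = False.
Try A = False.
  then G is forced to False.
  then B is forced to False.
The remaining clauses are satisfied by C = False, E = True.
Check each clause:
  1. (~G | ~A) — ~G is true.
  2. (B | ~F) — ~F is true.
  3. (E | ~D) — ~D is true.
  4. (~A | ~E) — ~A is true.
  5. (C | ~D) — ~D is true.
  6. (G | ~B) — ~B is true.
  7. (~F | G) — ~F is true.
  8. (~C | ~E) — ~C is true.
  9. (~F | A) — ~F is true.
  10. (~G | A) — ~G is true.
  11. (E | ~F) — ~F is true.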